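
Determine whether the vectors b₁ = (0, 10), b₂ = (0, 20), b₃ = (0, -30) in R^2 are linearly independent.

There are 3 vectors in a 2-dimensional space, so they cannot be linearly independent.

linearly dependent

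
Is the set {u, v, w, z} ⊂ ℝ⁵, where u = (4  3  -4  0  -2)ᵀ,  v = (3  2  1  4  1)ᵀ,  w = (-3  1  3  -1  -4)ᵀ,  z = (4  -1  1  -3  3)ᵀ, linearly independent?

linearly independent

Place the vectors as rows of a 4×5 matrix and reduce to echelon form.
The reduction yields 4 nonzero rows, so the rank is 4.
Since rank = 4 (the number of vectors), the set is linearly independent.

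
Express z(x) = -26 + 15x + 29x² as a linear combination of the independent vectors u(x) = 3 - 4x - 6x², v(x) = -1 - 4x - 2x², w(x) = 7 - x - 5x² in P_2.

z = -2u - v - 3w

Take coordinate vectors relative to {1, x, x²}.
Solve the system with u, v, w as columns and z as the right-hand side.
Row-reducing the augmented matrix gives the unique coefficients (a₁, a₂, a₃) = (-2, -1, -3).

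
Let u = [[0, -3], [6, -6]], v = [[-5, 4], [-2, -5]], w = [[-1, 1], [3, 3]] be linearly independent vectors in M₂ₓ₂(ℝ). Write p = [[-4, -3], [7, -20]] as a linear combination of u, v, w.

Identify each element with its coordinate vector in ℝ⁴ via {E₁₁, E₁₂, E₂₁, E₂₂}.
Since u, v, w are independent, the coefficients expressing p are uniquely determined by a linear system.
Back-substitution yields (a₁, a₂, a₃) = (2, 1, -1).

p = 2u + v - w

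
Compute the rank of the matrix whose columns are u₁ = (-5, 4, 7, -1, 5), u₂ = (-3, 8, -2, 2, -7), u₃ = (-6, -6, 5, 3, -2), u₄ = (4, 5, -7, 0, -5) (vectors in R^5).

Put the 5×4 matrix [u₁|u₂|u₃|u₄] into echelon form.
The echelon form has 3 nonzero rows, so the rank is 3.

rank 3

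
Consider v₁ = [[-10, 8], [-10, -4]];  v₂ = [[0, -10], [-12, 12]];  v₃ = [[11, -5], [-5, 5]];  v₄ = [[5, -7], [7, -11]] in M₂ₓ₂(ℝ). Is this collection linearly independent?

Write each element as a coordinate vector in ℝ⁴ using {E₁₁, E₁₂, E₂₁, E₂₂}.
Form the 4×4 matrix with these as columns; its determinant is 31240.
A nonzero determinant means the columns are linearly independent.

linearly independent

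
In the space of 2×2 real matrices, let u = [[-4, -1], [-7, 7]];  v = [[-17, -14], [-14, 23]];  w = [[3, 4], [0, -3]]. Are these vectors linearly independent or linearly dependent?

linearly dependent

Write each element as a coordinate vector in ℝ⁴ using {E₁₁, E₁₂, E₂₁, E₂₂}.
Place the vectors as rows of a 3×4 matrix and reduce to echelon form.
The reduction yields 2 nonzero rows, so the rank is 2.
Since rank 2 < 3, the set is linearly dependent.
Indeed 2u - v - 3w = 0.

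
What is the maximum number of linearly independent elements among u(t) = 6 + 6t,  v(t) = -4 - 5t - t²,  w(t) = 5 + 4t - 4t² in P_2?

Pass to coordinate vectors with respect to the basis {1, t, t²}.
Apply Gaussian elimination to the matrix whose rows are u, v, w.
Reduction leaves 3 leading entries, giving rank 3.

3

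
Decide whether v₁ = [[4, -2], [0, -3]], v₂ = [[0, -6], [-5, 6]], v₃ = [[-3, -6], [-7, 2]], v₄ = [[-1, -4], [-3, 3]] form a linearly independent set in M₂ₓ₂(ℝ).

linearly independent

Take coordinates with respect to the standard basis {E₁₁, E₁₂, E₂₁, E₂₂}.
Row-reduce the matrix whose columns are v₁, v₂, v₃, v₄.
The reduction yields 4 nonzero rows, so the rank is 4.
Since rank = 4 (the number of vectors), the set is linearly independent.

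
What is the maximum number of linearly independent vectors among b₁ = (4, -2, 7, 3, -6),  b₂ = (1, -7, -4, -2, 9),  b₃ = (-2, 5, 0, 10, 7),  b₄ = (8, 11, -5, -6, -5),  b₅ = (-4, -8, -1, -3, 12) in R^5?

5

Apply Gaussian elimination to the matrix whose rows are b₁, b₂, b₃, b₄, b₅.
Exactly 5 pivots survive; hence the rank is 5.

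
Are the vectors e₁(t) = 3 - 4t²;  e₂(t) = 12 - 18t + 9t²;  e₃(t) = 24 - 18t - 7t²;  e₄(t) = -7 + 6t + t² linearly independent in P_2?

linearly dependent

Write each element as a coordinate vector in ℝ³ using {1, t, t²}.
There are 4 vectors in a 3-dimensional space, so they cannot be linearly independent.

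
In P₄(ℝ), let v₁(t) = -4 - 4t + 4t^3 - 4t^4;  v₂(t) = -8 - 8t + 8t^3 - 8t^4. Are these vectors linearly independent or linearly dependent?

Take coordinates with respect to the standard basis {1, t, …, t^4}.
One vector is a scalar multiple of another, so the set is dependent.

linearly dependent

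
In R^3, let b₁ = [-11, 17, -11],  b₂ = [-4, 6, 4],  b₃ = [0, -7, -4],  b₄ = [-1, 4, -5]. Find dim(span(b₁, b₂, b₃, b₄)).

Form the matrix with b₁, b₂, b₃, b₄ as columns and reduce.
The echelon form has 3 nonzero rows, so the rank is 3.
(With 4 elements in a 3-dimensional space the rank is at most 3.)

dim = 3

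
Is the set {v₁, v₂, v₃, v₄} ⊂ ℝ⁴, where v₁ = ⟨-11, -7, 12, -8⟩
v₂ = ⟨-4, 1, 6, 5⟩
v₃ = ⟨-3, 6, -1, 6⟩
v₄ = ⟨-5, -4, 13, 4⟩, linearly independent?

linearly dependent

Place the vectors as rows of a 4×4 matrix and reduce to echelon form.
The reduction yields 3 nonzero rows, so the rank is 3.
Since rank 3 < 4, the set is linearly dependent.
Indeed 2v₂ - v₃ - v₄ = 0.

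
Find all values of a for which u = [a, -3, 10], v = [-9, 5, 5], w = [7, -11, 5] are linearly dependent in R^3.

The vectors are dependent exactly when the determinant of the matrix with rows u, v, w vanishes.
Cofactor expansion gives det = 80*a + 400.
Setting this to zero gives a = -5.

a = -5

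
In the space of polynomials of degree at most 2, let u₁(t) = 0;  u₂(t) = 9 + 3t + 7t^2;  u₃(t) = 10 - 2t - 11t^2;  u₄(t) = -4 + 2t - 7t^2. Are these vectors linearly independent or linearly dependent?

linearly dependent

Take coordinates with respect to the standard basis {1, t, t^2}.
There are 4 vectors in a 3-dimensional space, so they cannot be linearly independent.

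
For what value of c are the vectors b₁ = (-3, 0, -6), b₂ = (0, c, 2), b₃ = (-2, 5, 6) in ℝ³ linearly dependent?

The vectors are dependent exactly when the determinant of the matrix with rows b₁, b₂, b₃ vanishes.
Expanding, det = 30 - 30*c.
Solving 30 - 30*c = 0 yields c = 1.

c = 1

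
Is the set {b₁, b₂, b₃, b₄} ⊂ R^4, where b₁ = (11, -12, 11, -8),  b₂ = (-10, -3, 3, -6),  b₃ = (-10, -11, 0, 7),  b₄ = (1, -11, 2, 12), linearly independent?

linearly independent

The matrix [b₁|b₂|b₃|b₄] has determinant 9478.
A nonzero determinant means the columns are linearly independent.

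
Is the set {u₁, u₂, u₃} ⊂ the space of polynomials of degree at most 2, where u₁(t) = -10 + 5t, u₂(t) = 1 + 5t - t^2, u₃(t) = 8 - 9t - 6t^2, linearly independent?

linearly independent

Write each element as a coordinate vector in ℝ³ using {1, t, t^2}.
The matrix [u₁|u₂|u₃] has determinant 380.
A nonzero determinant means the columns are linearly independent.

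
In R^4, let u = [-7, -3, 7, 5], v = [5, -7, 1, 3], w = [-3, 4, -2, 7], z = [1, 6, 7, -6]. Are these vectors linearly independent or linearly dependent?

Place the vectors as rows of a 4×4 matrix and reduce to echelon form.
The reduction yields 4 nonzero rows, so the rank is 4.
Since rank = 4 (the number of vectors), the set is linearly independent.

linearly independent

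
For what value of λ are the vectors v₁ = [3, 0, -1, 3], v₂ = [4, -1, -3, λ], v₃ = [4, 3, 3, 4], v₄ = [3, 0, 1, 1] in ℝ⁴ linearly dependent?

The vectors are dependent exactly when the determinant of the matrix with rows v₁, v₂, v₃, v₄ vanishes.
Cofactor expansion gives det = 18*λ - 76.
This vanishes exactly when λ = 38/9.

λ = 38/9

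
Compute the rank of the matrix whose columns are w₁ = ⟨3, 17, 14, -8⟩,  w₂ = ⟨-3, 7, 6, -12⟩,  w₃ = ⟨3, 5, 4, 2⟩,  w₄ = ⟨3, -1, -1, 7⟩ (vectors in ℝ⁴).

Form the matrix with w₁, w₂, w₃, w₄ as columns and reduce.
Exactly 2 pivots survive; hence the rank is 2.

rank 2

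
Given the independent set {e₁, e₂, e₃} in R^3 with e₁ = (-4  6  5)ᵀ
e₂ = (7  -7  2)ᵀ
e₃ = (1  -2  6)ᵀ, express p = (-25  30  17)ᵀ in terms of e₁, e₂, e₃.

p = 3e₁ - 2e₂ + e₃

Solve the system with e₁, e₂, e₃ as columns and p as the right-hand side.
Row-reducing the augmented matrix gives the unique coefficients (a₁, a₂, a₃) = (3, -2, 1).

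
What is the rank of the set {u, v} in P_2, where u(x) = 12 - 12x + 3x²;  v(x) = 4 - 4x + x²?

1

Represent each element by its coordinate vector in ℝ³.
Form the matrix with u, v as columns and reduce.
Exactly 1 pivot survives; hence the rank is 1.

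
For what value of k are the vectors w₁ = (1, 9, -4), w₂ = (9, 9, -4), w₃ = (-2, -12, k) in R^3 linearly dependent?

Dependence holds iff the 3×3 matrix [w₁ w₂ w₃] is singular.
The determinant works out to 384 - 72*k.
Solving 384 - 72*k = 0 yields k = 16/3.

k = 16/3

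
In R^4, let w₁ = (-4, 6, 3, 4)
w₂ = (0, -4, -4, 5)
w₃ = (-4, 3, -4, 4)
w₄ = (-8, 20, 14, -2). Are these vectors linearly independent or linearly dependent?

Place the vectors as rows of a 4×4 matrix and reduce to echelon form.
The reduction yields 3 nonzero rows, so the rank is 3.
Since rank 3 < 4, the set is linearly dependent.

linearly dependent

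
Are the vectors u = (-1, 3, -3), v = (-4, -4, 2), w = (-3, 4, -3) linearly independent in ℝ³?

linearly independent

Form the 3×3 matrix with these as columns; its determinant is 26.
A nonzero determinant means the columns are linearly independent.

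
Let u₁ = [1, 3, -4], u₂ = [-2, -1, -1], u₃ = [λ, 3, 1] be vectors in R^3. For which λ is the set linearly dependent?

λ = 32/7

Dependence holds iff the 3×3 matrix [u₁ u₂ u₃] is singular.
The determinant works out to 32 - 7*λ.
Solving 32 - 7*λ = 0 yields λ = 32/7.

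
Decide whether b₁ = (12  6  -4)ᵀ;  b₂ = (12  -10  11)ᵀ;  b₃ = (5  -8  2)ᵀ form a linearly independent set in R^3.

Row-reduce the matrix whose columns are b₁, b₂, b₃.
The reduction yields 3 nonzero rows, so the rank is 3.
Since rank = 3 (the number of vectors), the set is linearly independent.

linearly independent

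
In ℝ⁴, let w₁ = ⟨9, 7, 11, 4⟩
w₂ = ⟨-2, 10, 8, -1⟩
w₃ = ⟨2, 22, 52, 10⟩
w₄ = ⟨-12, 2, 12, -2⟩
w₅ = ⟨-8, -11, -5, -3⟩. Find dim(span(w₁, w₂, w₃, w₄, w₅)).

Put the 4×5 matrix [w₁|w₂|w₃|w₄|w₅] into echelon form.
The echelon form has 4 nonzero rows, so the rank is 4.
(With 5 elements in a 4-dimensional space the rank is at most 4.)

4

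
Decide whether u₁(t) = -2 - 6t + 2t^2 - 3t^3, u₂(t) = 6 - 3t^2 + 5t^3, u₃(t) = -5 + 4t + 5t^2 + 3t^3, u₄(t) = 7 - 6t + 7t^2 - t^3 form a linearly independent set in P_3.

linearly independent

Write each element as a coordinate vector in ℝ⁴ using {1, t, …, t^3}.
Row-reduce the matrix whose columns are u₁, u₂, u₃, u₄.
The reduction yields 4 nonzero rows, so the rank is 4.
Since rank = 4 (the number of vectors), the set is linearly independent.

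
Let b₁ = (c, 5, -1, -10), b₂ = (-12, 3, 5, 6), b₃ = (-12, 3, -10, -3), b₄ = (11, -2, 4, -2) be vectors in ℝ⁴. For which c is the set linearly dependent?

Place the vectors as rows of a 4×4 matrix; dependence ⇔ determinant zero.
The determinant works out to 108*c + 216.
Setting this to zero gives c = -2.

c = -2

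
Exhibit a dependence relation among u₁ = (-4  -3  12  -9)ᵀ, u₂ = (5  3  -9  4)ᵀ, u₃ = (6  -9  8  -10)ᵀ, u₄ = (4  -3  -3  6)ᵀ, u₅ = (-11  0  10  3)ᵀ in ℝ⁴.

Row-reduce the matrix with u₁, u₂, u₃, u₄, u₅ as columns; the null space gives the coefficients.
The free variable yields coefficients (1, -1, -1, 1, -1) (any nonzero multiple also works).

u₁ - u₂ - u₃ + u₄ - u₅ = 0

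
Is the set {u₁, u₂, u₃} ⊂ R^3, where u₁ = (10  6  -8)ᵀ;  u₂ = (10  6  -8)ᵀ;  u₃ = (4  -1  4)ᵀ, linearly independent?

linearly dependent

Two of the vectors are equal, giving an immediate dependence.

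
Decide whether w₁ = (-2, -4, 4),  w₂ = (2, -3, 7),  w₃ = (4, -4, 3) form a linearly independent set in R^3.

Place the vectors as rows of a 3×3 matrix and reduce to echelon form.
The reduction yields 3 nonzero rows, so the rank is 3.
Since rank = 3 (the number of vectors), the set is linearly independent.

linearly independent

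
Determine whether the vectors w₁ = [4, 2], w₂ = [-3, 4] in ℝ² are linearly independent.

linearly independent

Form the 2×2 matrix with these as columns; its determinant is 22.
A nonzero determinant means the columns are linearly independent.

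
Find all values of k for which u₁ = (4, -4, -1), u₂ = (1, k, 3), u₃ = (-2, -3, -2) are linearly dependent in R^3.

k = 11/2

Dependence holds iff the 3×3 matrix [u₁ u₂ u₃] is singular.
The determinant works out to 55 - 10*k.
This vanishes exactly when k = 11/2.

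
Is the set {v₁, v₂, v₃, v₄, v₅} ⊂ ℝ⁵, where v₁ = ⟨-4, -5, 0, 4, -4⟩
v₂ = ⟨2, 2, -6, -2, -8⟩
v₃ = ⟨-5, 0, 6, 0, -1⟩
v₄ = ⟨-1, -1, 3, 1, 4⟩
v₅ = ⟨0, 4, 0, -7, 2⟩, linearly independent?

linearly dependent

One vector is a scalar multiple of another, so the set is dependent.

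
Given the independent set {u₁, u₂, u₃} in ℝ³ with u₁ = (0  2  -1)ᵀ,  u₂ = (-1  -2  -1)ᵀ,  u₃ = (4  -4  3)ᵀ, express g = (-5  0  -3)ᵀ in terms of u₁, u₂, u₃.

Set up the augmented matrix [u₁ | u₂ | u₃ | g] and row-reduce.
Back-substitution yields (c₁, c₂, c₃) = (-1, 1, -1).

g = -u₁ + u₂ - u₃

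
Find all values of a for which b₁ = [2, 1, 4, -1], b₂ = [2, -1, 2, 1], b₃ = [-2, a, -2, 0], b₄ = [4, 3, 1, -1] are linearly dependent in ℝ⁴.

a = -1/3

The vectors are dependent exactly when the determinant of the matrix with rows b₁, b₂, b₃, b₄ vanishes.
Cofactor expansion gives det = -24*a - 8.
This vanishes exactly when a = -1/3.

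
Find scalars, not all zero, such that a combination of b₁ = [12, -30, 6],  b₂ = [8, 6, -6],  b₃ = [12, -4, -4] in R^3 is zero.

Write the vectors as columns of a matrix and find a nonzero vector in its null space.
The free variable yields coefficients (1, 3, -3) (any nonzero multiple also works).

b₁ + 3b₂ - 3b₃ = 0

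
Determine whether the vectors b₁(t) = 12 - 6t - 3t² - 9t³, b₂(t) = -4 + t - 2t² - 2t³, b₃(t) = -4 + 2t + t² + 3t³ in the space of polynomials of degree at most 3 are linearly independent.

Write each element as a coordinate vector in ℝ⁴ using {1, t, …, t³}.
One vector is a scalar multiple of another, so the set is dependent.

linearly dependent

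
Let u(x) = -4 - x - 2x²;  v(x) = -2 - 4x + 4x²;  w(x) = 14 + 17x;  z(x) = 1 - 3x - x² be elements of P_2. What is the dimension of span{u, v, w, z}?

Use coordinates relative to {1, x, x²}.
Form the matrix with u, v, w, z as columns and reduce.
There are 3 pivot columns, so rank = 3.
(With 4 elements in a 3-dimensional space the rank is at most 3.)

3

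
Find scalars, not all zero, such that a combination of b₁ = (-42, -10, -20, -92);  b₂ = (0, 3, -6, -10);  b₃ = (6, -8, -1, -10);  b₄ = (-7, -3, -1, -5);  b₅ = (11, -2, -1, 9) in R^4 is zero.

Set up α₁b₁ + … + α₅b₅ = 0 and solve the homogeneous system.
The free variable yields coefficients (1, -3, -2, -3, 3) (any nonzero multiple also works).

b₁ - 3b₂ - 2b₃ - 3b₄ + 3b₅ = 0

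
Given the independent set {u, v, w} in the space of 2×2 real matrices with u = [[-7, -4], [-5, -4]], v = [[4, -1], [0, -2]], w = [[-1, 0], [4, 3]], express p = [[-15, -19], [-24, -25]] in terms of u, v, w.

Take coordinate vectors relative to {E₁₁, E₁₂, E₂₁, E₂₂}.
Write p = c₁u + … + c₃w and equate components.
Back-substitution yields (c₁, c₂, c₃) = (4, 3, -1).

p = 4u + 3v - w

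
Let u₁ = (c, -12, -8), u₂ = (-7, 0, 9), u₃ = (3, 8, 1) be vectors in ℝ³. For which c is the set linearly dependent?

c = 5/9

The set is linearly dependent precisely when det[u₁; u₂; u₃] = 0.
Expanding, det = 40 - 72*c.
Setting this to zero gives c = 5/9.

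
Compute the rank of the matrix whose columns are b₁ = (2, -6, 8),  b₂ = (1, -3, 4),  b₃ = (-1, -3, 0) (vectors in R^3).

rank 2

Form the matrix with b₁, b₂, b₃ as columns and reduce.
There are 2 pivot columns, so rank = 2.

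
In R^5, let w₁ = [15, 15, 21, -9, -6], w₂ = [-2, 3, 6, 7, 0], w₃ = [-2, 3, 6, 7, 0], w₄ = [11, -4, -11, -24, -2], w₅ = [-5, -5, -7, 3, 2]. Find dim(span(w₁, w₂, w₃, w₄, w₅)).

dim = 2

Put the 5×5 matrix [w₁|w₂|w₃|w₄|w₅] into echelon form.
The echelon form has 2 nonzero rows, so the rank is 2.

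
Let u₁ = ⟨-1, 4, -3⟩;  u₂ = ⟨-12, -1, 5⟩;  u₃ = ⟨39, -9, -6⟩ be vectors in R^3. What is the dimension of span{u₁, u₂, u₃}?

2

Put the 3×3 matrix [u₁|u₂|u₃] into echelon form.
Reduction leaves 2 leading entries, giving rank 2.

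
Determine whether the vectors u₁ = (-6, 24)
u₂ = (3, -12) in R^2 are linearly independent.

linearly dependent

The matrix [u₁|u₂] has determinant 0.
A zero determinant means the columns are linearly dependent.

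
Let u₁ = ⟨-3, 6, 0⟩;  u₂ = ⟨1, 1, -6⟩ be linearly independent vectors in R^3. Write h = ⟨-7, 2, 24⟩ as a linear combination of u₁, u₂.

Since u₁, u₂ are independent, the coefficients expressing h are uniquely determined by a linear system.
The system has the unique solution (α₁, α₂) = (1, -4).

h = u₁ - 4u₂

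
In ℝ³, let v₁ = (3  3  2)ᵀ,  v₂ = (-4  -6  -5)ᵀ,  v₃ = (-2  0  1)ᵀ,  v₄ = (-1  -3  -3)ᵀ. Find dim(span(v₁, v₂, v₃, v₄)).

dim = 2

Form the matrix with v₁, v₂, v₃, v₄ as columns and reduce.
There are 2 pivot columns, so rank = 2.
(With 4 elements in a 3-dimensional space the rank is at most 3.)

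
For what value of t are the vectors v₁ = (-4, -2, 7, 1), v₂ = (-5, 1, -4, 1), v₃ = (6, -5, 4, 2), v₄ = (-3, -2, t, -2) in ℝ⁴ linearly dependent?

Dependence holds iff the 4×4 matrix [v₁ v₂ v₃ v₄] is singular.
The determinant works out to 41*t - 861.
Setting this to zero gives t = 21.

t = 21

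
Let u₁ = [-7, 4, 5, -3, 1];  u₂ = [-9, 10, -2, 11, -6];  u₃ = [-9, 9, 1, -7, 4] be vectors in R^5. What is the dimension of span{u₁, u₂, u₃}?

3

Row-reduce the 3×5 matrix with these as rows.
There are 3 pivot columns, so rank = 3.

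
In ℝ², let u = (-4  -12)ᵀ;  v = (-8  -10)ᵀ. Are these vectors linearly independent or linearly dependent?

Row-reduce the matrix whose columns are u, v.
The reduction yields 2 nonzero rows, so the rank is 2.
Since rank = 2 (the number of vectors), the set is linearly independent.

linearly independent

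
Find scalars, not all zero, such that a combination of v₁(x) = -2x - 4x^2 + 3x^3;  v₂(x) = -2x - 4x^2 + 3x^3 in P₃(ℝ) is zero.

Take coordinates with respect to {1, x, …, x^3}.
Set up α₁v₁ + α₂v₂ = 0 and solve the homogeneous system.
A generator of the null space is (1, -1).

v₁ - v₂ = 0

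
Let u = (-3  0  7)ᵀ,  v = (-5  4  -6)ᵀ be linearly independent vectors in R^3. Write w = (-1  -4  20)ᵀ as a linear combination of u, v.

w = 2u - v

Since u, v are independent, the coefficients expressing w are uniquely determined by a linear system.
Back-substitution yields (a₁, a₂) = (2, -1).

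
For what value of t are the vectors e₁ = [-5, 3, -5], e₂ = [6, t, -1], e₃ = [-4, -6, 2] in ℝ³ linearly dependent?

The vectors are dependent exactly when the determinant of the matrix with rows e₁, e₂, e₃ vanishes.
Expanding, det = 186 - 30*t.
Setting this to zero gives t = 31/5.

t = 31/5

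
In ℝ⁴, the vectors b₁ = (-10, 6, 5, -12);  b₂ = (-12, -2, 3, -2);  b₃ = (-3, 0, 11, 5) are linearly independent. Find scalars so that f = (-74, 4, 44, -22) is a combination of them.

f = 2b₁ + 4b₂ + 2b₃

Since b₁, b₂, b₃ are independent, the coefficients expressing f are uniquely determined by a linear system.
The system has the unique solution (c₁, c₂, c₃) = (2, 4, 2).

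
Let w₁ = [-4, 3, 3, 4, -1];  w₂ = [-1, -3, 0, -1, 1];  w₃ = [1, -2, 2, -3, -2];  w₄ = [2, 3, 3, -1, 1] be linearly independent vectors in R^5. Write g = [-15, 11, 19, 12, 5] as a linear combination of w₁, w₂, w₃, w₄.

Solve the system with w₁, w₂, w₃, w₄ as columns and g as the right-hand side.
Back-substitution yields (a₁, …, a₄) = (4, 4, -1, 3).

g = 4w₁ + 4w₂ - w₃ + 3w₄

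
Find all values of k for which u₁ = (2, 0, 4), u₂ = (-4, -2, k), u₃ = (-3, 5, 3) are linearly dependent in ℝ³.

k = -58/5

Dependence holds iff the 3×3 matrix [u₁ u₂ u₃] is singular.
The determinant works out to -10*k - 116.
This vanishes exactly when k = -58/5.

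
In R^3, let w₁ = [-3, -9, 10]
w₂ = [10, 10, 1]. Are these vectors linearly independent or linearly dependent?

Place the vectors as rows of a 2×3 matrix and reduce to echelon form.
The reduction yields 2 nonzero rows, so the rank is 2.
Since rank = 2 (the number of vectors), the set is linearly independent.

linearly independent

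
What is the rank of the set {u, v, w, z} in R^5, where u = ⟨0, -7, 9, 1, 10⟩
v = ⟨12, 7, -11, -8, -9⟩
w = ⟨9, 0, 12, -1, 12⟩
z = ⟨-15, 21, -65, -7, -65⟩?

rank 3

Row-reduce the 4×5 matrix with these as rows.
There are 3 pivot columns, so rank = 3.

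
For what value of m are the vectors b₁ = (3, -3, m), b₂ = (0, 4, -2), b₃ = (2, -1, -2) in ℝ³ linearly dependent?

Place the vectors as rows of a 3×3 matrix; dependence ⇔ determinant zero.
The determinant works out to -8*m - 18.
This vanishes exactly when m = -9/4.

m = -9/4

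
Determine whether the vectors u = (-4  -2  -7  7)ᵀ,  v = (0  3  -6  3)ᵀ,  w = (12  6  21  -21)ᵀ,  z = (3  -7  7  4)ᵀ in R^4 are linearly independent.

linearly dependent

One vector is a scalar multiple of another, so the set is dependent.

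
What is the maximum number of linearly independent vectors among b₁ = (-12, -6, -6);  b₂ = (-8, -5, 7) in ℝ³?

2

Form the matrix with b₁, b₂ as columns and reduce.
The echelon form has 2 nonzero rows, so the rank is 2.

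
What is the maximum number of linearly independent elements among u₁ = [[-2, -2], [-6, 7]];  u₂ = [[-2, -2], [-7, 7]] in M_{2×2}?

2

Pass to coordinate vectors with respect to the basis {E₁₁, E₁₂, E₂₁, E₂₂}.
Apply Gaussian elimination to the matrix whose rows are u₁, u₂.
There are 2 pivot columns, so rank = 2.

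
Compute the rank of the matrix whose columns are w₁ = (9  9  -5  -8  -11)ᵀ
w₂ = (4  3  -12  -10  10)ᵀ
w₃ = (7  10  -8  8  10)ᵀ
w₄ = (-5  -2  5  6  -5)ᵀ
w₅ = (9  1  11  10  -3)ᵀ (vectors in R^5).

rank 5

Row-reduce the 5×5 matrix with these as rows.
Reduction leaves 5 leading entries, giving rank 5.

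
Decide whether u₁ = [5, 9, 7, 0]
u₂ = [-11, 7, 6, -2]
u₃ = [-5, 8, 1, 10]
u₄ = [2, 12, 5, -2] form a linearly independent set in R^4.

Place the vectors as rows of a 4×4 matrix and reduce to echelon form.
The reduction yields 4 nonzero rows, so the rank is 4.
Since rank = 4 (the number of vectors), the set is linearly independent.

linearly independent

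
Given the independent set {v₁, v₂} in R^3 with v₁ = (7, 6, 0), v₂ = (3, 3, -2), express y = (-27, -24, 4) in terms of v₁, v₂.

y = -3v₁ - 2v₂

Set up the augmented matrix [v₁ | v₂ | y] and row-reduce.
The system has the unique solution (α₁, α₂) = (-3, -2).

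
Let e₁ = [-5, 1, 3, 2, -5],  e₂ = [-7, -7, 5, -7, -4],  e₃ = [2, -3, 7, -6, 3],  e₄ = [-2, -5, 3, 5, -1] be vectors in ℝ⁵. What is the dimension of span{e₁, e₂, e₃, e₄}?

4

Apply Gaussian elimination to the matrix whose rows are e₁, e₂, e₃, e₄.
Exactly 4 pivots survive; hence the rank is 4.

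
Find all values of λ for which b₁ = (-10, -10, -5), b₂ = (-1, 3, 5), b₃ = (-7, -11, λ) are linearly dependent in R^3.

The vectors are dependent exactly when the determinant of the matrix with rows b₁, b₂, b₃ vanishes.
Expanding, det = -40*λ - 360.
This vanishes exactly when λ = -9.

λ = -9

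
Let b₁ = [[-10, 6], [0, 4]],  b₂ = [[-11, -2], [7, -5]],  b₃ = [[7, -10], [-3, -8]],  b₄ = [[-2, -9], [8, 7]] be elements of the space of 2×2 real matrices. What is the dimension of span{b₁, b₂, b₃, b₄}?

Use coordinates relative to {E₁₁, E₁₂, E₂₁, E₂₂}.
Row-reduce the 4×4 matrix with these as rows.
There are 4 pivot columns, so rank = 4.

4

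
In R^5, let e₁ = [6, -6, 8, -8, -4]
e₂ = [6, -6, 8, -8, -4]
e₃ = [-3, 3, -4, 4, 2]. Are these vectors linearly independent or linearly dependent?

linearly dependent

One vector is a scalar multiple of another, so the set is dependent.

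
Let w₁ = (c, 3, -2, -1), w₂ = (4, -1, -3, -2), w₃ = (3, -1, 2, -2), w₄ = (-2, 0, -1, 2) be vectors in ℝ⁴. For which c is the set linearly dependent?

c = -21/10

Dependence holds iff the 4×4 matrix [w₁ w₂ w₃ w₄] is singular.
Expanding, det = -10*c - 21.
Setting this to zero gives c = -21/10.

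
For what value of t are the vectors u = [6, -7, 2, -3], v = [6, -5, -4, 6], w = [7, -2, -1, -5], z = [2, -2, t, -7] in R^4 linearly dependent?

Dependence holds iff the 4×4 matrix [u v w z] is singular.
Expanding, det = 351*t - 1248.
Setting this to zero gives t = 32/9.

t = 32/9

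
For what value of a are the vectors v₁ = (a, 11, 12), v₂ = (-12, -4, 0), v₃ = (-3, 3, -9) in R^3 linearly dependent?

a = 49

The set is linearly dependent precisely when det[v₁; v₂; v₃] = 0.
The determinant works out to 36*a - 1764.
Setting this to zero gives a = 49.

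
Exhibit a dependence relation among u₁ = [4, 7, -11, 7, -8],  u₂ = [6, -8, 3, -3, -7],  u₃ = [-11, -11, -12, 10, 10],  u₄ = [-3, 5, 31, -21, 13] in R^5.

2u₁ + u₂ + u₃ + u₄ = 0

Row-reduce the matrix with u₁, u₂, u₃, u₄ as columns; the null space gives the coefficients.
The free variable yields coefficients (2, 1, 1, 1) (any nonzero multiple also works).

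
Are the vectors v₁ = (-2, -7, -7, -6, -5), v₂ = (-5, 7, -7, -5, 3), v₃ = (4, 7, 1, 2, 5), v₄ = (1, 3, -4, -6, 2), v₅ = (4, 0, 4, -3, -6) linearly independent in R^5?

Place the vectors as rows of a 5×5 matrix and reduce to echelon form.
The reduction yields 5 nonzero rows, so the rank is 5.
Since rank = 5 (the number of vectors), the set is linearly independent.

linearly independent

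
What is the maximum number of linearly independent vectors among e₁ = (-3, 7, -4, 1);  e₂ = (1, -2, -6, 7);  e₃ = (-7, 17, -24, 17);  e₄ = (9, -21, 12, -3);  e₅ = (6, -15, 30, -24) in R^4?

Form the matrix with e₁, e₂, e₃, e₄, e₅ as columns and reduce.
Exactly 2 pivots survive; hence the rank is 2.
(With 5 elements in a 4-dimensional space the rank is at most 4.)

2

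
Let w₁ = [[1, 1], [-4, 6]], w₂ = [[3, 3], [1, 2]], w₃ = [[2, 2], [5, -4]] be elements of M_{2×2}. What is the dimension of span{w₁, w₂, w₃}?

2

Represent each element by its coordinate vector in ℝ⁴.
Form the matrix with w₁, w₂, w₃ as columns and reduce.
There are 2 pivot columns, so rank = 2.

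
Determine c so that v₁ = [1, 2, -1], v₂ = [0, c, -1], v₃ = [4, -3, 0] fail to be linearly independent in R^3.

Place the vectors as rows of a 3×3 matrix; dependence ⇔ determinant zero.
Expanding, det = 4*c - 11.
Setting this to zero gives c = 11/4.

c = 11/4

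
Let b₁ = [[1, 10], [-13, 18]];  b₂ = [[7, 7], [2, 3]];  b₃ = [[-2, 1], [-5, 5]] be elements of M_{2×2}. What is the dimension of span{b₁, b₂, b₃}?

dim = 2

Pass to coordinate vectors with respect to the basis {E₁₁, E₁₂, E₂₁, E₂₂}.
Form the matrix with b₁, b₂, b₃ as columns and reduce.
There are 2 pivot columns, so rank = 2.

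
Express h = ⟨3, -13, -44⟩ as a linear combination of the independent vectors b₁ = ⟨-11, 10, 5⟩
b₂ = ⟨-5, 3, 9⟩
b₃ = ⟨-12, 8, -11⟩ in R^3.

h = -4b₁ + b₂ + 3b₃

Since b₁, b₂, b₃ are independent, the coefficients expressing h are uniquely determined by a linear system.
Back-substitution yields (α₁, α₂, α₃) = (-4, 1, 3).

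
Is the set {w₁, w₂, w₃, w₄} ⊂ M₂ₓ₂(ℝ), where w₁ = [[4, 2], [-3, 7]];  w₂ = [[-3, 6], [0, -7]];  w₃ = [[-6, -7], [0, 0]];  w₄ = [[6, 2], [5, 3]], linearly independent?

Write each element as a coordinate vector in ℝ⁴ using {E₁₁, E₁₂, E₂₁, E₂₂}.
Place the vectors as rows of a 4×4 matrix and reduce to echelon form.
The reduction yields 4 nonzero rows, so the rank is 4.
Since rank = 4 (the number of vectors), the set is linearly independent.

linearly independent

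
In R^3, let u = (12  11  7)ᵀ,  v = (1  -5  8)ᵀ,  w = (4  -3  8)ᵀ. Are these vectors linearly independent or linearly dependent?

The matrix [u|v|w] has determinant 191.
A nonzero determinant means the columns are linearly independent.

linearly independent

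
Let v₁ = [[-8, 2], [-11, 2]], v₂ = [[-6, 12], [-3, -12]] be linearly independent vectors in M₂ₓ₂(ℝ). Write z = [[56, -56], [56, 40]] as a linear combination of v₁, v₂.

z = -4v₁ - 4v₂

Identify each element with its coordinate vector in ℝ⁴ via {E₁₁, E₁₂, E₂₁, E₂₂}.
Since v₁, v₂ are independent, the coefficients expressing z are uniquely determined by a linear system.
The system has the unique solution (α₁, α₂) = (-4, -4).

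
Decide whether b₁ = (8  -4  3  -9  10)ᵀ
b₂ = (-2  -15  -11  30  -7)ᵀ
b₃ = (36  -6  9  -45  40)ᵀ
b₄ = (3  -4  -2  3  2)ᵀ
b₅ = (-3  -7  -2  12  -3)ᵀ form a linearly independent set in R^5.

linearly dependent

Form the 5×5 matrix with these as columns; its determinant is 0.
A zero determinant means the columns are linearly dependent.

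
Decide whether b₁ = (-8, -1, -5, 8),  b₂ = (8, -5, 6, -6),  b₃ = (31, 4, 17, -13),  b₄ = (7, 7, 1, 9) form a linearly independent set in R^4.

linearly dependent

Row-reduce the matrix whose columns are b₁, b₂, b₃, b₄.
The reduction yields 3 nonzero rows, so the rank is 3.
Since rank 3 < 4, the set is linearly dependent.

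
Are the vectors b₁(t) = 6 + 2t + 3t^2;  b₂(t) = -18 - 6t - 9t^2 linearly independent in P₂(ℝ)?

Write each element as a coordinate vector in ℝ³ using {1, t, t^2}.
Place the vectors as rows of a 2×3 matrix and reduce to echelon form.
The reduction yields 1 nonzero row, so the rank is 1.
Since rank 1 < 2, the set is linearly dependent.
Indeed 3b₁ + b₂ = 0.

linearly dependent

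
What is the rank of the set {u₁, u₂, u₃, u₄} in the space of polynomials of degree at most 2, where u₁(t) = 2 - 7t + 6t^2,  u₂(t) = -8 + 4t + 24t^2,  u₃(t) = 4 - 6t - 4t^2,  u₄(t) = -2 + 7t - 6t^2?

Use coordinates relative to {1, t, t^2}.
Form the matrix with u₁, u₂, u₃, u₄ as columns and reduce.
There are 2 pivot columns, so rank = 2.
(With 4 elements in a 3-dimensional space the rank is at most 3.)

rank 2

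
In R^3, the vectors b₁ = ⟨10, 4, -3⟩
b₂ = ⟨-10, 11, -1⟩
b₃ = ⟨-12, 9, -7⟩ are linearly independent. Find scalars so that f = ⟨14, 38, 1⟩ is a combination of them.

f = 3b₁ + 4b₂ - 2b₃

Set up the augmented matrix [b₁ | b₂ | b₃ | f] and row-reduce.
The system has the unique solution (c₁, c₂, c₃) = (3, 4, -2).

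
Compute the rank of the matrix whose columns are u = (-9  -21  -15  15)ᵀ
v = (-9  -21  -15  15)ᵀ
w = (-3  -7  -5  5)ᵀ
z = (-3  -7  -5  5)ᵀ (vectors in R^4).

Form the matrix with u, v, w, z as columns and reduce.
There is 1 pivot column, so rank = 1.

rank 1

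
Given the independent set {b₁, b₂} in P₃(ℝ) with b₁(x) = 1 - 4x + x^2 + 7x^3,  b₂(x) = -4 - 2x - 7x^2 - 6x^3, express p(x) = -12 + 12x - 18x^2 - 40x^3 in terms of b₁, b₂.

p = -4b₁ + 2b₂

Take coordinate vectors relative to {1, x, …, x^3}.
Solve the system with b₁, b₂ as columns and p as the right-hand side.
The system has the unique solution (c₁, c₂) = (-4, 2).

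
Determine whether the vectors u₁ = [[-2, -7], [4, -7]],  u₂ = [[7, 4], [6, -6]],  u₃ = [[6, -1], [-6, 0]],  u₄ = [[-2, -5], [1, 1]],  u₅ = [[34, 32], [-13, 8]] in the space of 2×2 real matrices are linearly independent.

Take coordinates with respect to the standard basis {E₁₁, E₁₂, E₂₁, E₂₂}.
There are 5 vectors in a 4-dimensional space, so they cannot be linearly independent.

linearly dependent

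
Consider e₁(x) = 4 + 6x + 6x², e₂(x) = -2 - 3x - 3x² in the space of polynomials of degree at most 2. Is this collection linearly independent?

Write each element as a coordinate vector in ℝ³ using {1, x, x²}.
Row-reduce the matrix whose columns are e₁, e₂.
The reduction yields 1 nonzero row, so the rank is 1.
Since rank 1 < 2, the set is linearly dependent.

linearly dependent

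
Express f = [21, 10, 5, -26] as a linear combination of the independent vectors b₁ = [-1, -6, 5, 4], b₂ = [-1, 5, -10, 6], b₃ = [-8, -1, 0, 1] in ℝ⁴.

Write f = α₁b₁ + … + α₃b₃ and equate components.
Back-substitution yields (α₁, α₂, α₃) = (-3, -2, -2).

f = -3b₁ - 2b₂ - 2b₃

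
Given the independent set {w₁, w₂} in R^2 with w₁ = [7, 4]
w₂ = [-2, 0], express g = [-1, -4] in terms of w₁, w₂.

g = -w₁ - 3w₂

Since w₁, w₂ are independent, the coefficients expressing g are uniquely determined by a linear system.
The system has the unique solution (c₁, c₂) = (-1, -3).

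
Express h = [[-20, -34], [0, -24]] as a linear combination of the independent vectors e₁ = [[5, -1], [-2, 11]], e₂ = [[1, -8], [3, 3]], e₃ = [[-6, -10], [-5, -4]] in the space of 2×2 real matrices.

h = -2e₁ + 2e₂ + 2e₃

Identify each element with its coordinate vector in ℝ⁴ via {E₁₁, E₁₂, E₂₁, E₂₂}.
Since e₁, e₂, e₃ are independent, the coefficients expressing h are uniquely determined by a linear system.
Back-substitution yields (c₁, c₂, c₃) = (-2, 2, 2).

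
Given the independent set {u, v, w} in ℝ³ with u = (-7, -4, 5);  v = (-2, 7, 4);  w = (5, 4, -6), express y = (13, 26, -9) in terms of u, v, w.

y = -u + 2v + 2w

Solve the system with u, v, w as columns and y as the right-hand side.
Row-reducing the augmented matrix gives the unique coefficients (a₁, a₂, a₃) = (-1, 2, 2).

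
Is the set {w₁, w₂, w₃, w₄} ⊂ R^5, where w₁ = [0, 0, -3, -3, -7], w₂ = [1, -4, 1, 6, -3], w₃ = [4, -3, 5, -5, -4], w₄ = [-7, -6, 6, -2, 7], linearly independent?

Row-reduce the matrix whose columns are w₁, w₂, w₃, w₄.
The reduction yields 4 nonzero rows, so the rank is 4.
Since rank = 4 (the number of vectors), the set is linearly independent.

linearly independent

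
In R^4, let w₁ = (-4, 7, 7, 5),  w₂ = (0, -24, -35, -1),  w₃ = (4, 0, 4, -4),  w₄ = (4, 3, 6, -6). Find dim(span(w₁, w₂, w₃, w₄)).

Apply Gaussian elimination to the matrix whose rows are w₁, w₂, w₃, w₄.
Exactly 3 pivots survive; hence the rank is 3.

dim = 3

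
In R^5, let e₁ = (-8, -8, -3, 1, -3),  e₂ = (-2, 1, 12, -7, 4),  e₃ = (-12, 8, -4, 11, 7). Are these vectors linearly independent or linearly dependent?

Row-reduce the matrix whose columns are e₁, e₂, e₃.
The reduction yields 3 nonzero rows, so the rank is 3.
Since rank = 3 (the number of vectors), the set is linearly independent.

linearly independent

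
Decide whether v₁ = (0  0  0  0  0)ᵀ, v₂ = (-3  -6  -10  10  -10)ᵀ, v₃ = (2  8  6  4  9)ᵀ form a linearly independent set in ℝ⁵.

linearly dependent

One of the vectors is the zero vector, so the set is linearly dependent.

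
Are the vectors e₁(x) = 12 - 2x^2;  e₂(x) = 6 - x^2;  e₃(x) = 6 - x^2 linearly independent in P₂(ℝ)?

Write each element as a coordinate vector in ℝ³ using {1, x, x^2}.
Form the 3×3 matrix with these as columns; its determinant is 0.
A zero determinant means the columns are linearly dependent.
Indeed e₁ - 2e₂ = 0.

linearly dependent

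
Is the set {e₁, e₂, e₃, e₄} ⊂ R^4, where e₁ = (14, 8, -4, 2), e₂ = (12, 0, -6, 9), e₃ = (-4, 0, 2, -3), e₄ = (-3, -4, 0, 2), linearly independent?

linearly dependent

Row-reduce the matrix whose columns are e₁, e₂, e₃, e₄.
The reduction yields 2 nonzero rows, so the rank is 2.
Since rank 2 < 4, the set is linearly dependent.
Indeed e₂ + 3e₃ = 0.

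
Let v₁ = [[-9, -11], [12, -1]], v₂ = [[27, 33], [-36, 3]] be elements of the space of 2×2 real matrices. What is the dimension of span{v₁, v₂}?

dim = 1

Represent each element by its coordinate vector in ℝ⁴.
Apply Gaussian elimination to the matrix whose rows are v₁, v₂.
Reduction leaves 1 leading entry, giving rank 1.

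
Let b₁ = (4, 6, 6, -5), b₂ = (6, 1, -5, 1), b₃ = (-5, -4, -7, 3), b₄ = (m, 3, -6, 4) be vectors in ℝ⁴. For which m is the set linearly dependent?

m = 25

The vectors are dependent exactly when the determinant of the matrix with rows b₁, b₂, b₃, b₄ vanishes.
Cofactor expansion gives det = 1125 - 45*m.
Solving 1125 - 45*m = 0 yields m = 25.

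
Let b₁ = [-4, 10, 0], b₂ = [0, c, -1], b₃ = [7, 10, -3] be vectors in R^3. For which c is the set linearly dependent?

c = 55/6

The vectors are dependent exactly when the determinant of the matrix with rows b₁, b₂, b₃ vanishes.
Expanding, det = 12*c - 110.
This vanishes exactly when c = 55/6.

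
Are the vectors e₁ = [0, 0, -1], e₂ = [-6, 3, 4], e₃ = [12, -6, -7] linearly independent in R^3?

Form the 3×3 matrix with these as columns; its determinant is 0.
A zero determinant means the columns are linearly dependent.

linearly dependent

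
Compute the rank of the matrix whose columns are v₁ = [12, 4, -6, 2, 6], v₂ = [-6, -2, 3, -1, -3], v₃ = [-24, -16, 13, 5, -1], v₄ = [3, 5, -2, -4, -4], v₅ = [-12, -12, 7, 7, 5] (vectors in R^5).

rank 2

Form the matrix with v₁, v₂, v₃, v₄, v₅ as columns and reduce.
Reduction leaves 2 leading entries, giving rank 2.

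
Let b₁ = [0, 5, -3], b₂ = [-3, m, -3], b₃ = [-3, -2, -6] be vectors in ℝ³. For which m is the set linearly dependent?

m = -7

Place the vectors as rows of a 3×3 matrix; dependence ⇔ determinant zero.
Expanding, det = -9*m - 63.
Setting this to zero gives m = -7.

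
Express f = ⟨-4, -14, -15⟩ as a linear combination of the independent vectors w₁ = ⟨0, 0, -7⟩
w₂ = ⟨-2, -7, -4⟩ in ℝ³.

f = w₁ + 2w₂

Solve the system with w₁, w₂ as columns and f as the right-hand side.
The system has the unique solution (a₁, a₂) = (1, 2).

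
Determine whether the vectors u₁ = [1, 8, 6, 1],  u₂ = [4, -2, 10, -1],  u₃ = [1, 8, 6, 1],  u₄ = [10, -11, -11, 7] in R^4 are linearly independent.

Two of the vectors are equal, giving an immediate dependence.

linearly dependent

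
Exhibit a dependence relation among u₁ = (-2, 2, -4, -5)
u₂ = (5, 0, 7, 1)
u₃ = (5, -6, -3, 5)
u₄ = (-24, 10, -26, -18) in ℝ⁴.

2u₁ - 3u₂ - u₃ - u₄ = 0

Row-reduce the matrix with u₁, u₂, u₃, u₄ as columns; the null space gives the coefficients.
The free variable yields coefficients (2, -3, -1, -1) (any nonzero multiple also works).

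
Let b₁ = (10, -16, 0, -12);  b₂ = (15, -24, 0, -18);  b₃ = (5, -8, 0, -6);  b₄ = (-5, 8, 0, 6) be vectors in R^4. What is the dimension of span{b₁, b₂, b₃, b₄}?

Put the 4×4 matrix [b₁|b₂|b₃|b₄] into echelon form.
The echelon form has 1 nonzero row, so the rank is 1.

dim = 1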